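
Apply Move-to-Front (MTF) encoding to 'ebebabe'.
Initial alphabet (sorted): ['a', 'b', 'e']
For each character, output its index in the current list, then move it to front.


MTF encoding:
'e': index 2 in ['a', 'b', 'e'] -> ['e', 'a', 'b']
'b': index 2 in ['e', 'a', 'b'] -> ['b', 'e', 'a']
'e': index 1 in ['b', 'e', 'a'] -> ['e', 'b', 'a']
'b': index 1 in ['e', 'b', 'a'] -> ['b', 'e', 'a']
'a': index 2 in ['b', 'e', 'a'] -> ['a', 'b', 'e']
'b': index 1 in ['a', 'b', 'e'] -> ['b', 'a', 'e']
'e': index 2 in ['b', 'a', 'e'] -> ['e', 'b', 'a']


Output: [2, 2, 1, 1, 2, 1, 2]


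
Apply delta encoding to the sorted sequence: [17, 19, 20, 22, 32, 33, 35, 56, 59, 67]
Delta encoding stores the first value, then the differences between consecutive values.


First value: 17
Deltas:
  19 - 17 = 2
  20 - 19 = 1
  22 - 20 = 2
  32 - 22 = 10
  33 - 32 = 1
  35 - 33 = 2
  56 - 35 = 21
  59 - 56 = 3
  67 - 59 = 8


Delta encoded: [17, 2, 1, 2, 10, 1, 2, 21, 3, 8]


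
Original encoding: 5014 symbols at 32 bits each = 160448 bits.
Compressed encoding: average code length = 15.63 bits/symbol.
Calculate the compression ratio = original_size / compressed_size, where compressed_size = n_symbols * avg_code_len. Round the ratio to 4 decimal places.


original_size = n_symbols * orig_bits = 5014 * 32 = 160448 bits
compressed_size = n_symbols * avg_code_len = 5014 * 15.63 = 78368.82 bits
ratio = original_size / compressed_size = 160448 / 78368.82 = 2.0473

Compression ratio = 2.0473


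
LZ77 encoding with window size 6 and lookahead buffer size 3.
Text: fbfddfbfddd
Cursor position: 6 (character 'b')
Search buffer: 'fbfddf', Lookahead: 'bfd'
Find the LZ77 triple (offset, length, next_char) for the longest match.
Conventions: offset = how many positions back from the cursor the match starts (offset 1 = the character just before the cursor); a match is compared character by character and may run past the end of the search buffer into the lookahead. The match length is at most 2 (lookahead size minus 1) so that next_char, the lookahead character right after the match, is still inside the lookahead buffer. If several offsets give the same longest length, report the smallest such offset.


Try each offset into the search buffer:
  offset=1 (pos 5, char 'f'): match length 0
  offset=2 (pos 4, char 'd'): match length 0
  offset=3 (pos 3, char 'd'): match length 0
  offset=4 (pos 2, char 'f'): match length 0
  offset=5 (pos 1, char 'b'): match length 2
  offset=6 (pos 0, char 'f'): match length 0
Longest match has length 2 at offset 5.
next_char = character at position 6 + 2 = 8 -> 'd'

Best match: offset=5, length=2 (matching 'bf' starting at position 1)
LZ77 triple: (5, 2, 'd')


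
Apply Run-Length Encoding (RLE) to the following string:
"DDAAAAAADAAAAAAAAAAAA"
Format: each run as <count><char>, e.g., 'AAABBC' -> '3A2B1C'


Scanning runs left to right:
  i=0: run of 'D' x 2 -> '2D'
  i=2: run of 'A' x 6 -> '6A'
  i=8: run of 'D' x 1 -> '1D'
  i=9: run of 'A' x 12 -> '12A'

RLE = 2D6A1D12A


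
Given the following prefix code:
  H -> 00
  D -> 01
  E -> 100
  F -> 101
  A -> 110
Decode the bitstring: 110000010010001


Decoding step by step:
Bits 110 -> A
Bits 00 -> H
Bits 00 -> H
Bits 100 -> E
Bits 100 -> E
Bits 01 -> D


Decoded message: AHHEED


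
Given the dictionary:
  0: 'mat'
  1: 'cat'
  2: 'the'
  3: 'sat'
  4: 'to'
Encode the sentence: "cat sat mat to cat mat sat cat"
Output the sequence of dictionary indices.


Look up each word in the dictionary:
  'cat' -> 1
  'sat' -> 3
  'mat' -> 0
  'to' -> 4
  'cat' -> 1
  'mat' -> 0
  'sat' -> 3
  'cat' -> 1

Encoded: [1, 3, 0, 4, 1, 0, 3, 1]


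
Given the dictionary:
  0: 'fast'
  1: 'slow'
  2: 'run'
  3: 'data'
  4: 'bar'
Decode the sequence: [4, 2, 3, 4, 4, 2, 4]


Look up each index in the dictionary:
  4 -> 'bar'
  2 -> 'run'
  3 -> 'data'
  4 -> 'bar'
  4 -> 'bar'
  2 -> 'run'
  4 -> 'bar'

Decoded: "bar run data bar bar run bar"


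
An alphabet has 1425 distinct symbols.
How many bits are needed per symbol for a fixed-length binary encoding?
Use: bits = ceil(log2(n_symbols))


log2(1425) = 10.4767
Bracket: 2^10 = 1024 < 1425 <= 2^11 = 2048
So ceil(log2(1425)) = 11

bits = ceil(log2(1425)) = ceil(10.4767) = 11 bits


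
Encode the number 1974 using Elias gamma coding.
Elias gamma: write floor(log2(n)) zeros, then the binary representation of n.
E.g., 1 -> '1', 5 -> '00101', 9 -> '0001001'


num_bits = floor(log2(1974)) + 1 = 11
leading_zeros = num_bits - 1 = 10
binary(1974) = 11110110110

Elias gamma(1974) = '0000000000' + '11110110110' = 000000000011110110110 (21 bits)


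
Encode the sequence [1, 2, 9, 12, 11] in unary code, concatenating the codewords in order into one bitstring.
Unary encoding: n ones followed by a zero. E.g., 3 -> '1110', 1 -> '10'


Encode each number as n ones followed by a terminating 0:
  1 -> 10 (2 bits)
  2 -> 110 (3 bits)
  9 -> 1111111110 (10 bits)
  12 -> 1111111111110 (13 bits)
  11 -> 111111111110 (12 bits)
Total length = 2 + 3 + 10 + 13 + 12 = 40 bits.

Unary([1, 2, 9, 12, 11]) = 1011011111111101111111111110111111111110 (40 bits)


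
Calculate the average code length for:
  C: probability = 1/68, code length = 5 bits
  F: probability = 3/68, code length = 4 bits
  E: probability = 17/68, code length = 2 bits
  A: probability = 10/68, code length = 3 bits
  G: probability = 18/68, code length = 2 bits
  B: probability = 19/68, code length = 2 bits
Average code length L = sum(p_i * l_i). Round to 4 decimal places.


Weighted contributions p_i * l_i:
  C: (1/68) * 5 = 5/68
  F: (3/68) * 4 = 12/68
  E: (17/68) * 2 = 34/68
  A: (10/68) * 3 = 30/68
  G: (18/68) * 2 = 36/68
  B: (19/68) * 2 = 38/68
Sum = (5 + 12 + 34 + 30 + 36 + 38)/68 = 155/68

L = 155/68 = 2.2794 bits/symbol


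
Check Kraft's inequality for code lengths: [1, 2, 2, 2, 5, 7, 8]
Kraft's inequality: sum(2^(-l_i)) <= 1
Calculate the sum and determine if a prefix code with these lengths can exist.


Sum = 2^(-1) + 2^(-2) + 2^(-2) + 2^(-2) + 2^(-5) + 2^(-7) + 2^(-8)
    = 0.5 + 0.25 + 0.25 + 0.25 + 0.03125 + 0.0078125 + 0.00390625
    = 331/256 = 1.29296875
Since 1.29296875 > 1, Kraft's inequality is NOT satisfied.
A prefix code with these lengths CANNOT exist.

Kraft sum = 1.29296875. Not satisfied.


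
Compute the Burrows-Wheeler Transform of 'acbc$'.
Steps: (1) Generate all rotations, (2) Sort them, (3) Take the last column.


Rotations (sorted):
  0: $acbc -> last char: c
  1: acbc$ -> last char: $
  2: bc$ac -> last char: c
  3: c$acb -> last char: b
  4: cbc$a -> last char: a


BWT = c$cba


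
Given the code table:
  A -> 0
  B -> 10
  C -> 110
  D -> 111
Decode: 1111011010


Decoding:
111 -> D
10 -> B
110 -> C
10 -> B


Result: DBCB


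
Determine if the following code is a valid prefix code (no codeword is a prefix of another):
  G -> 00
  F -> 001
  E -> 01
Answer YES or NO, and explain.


Checking each pair (does one codeword prefix another?):
  G='00' vs F='001': prefix -- VIOLATION

NO -- this is NOT a valid prefix code. G (00) is a prefix of F (001).


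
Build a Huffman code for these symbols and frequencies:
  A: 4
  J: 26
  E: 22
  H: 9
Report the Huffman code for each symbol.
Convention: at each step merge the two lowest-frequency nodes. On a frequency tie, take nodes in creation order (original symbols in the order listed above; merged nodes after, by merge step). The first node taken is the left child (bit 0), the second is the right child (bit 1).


Huffman tree construction:
Step 1: Merge A(4) + H(9) = 13
Step 2: Merge (A+H)(13) + E(22) = 35
Step 3: Merge J(26) + ((A+H)+E)(35) = 61
Read each symbol's code off the tree from the root (left child = 0, right child = 1).

Codes:
  A: 100 (length 3)
  J: 0 (length 1)
  E: 11 (length 2)
  H: 101 (length 3)
Average code length: 109/61 = 1.7869 bits/symbol


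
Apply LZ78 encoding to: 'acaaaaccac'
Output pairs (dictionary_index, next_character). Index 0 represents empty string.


LZ78 encoding steps:
Dictionary: {0: ''}
Step 1: w='' (idx 0), next='a' -> output (0, 'a'), add 'a' as idx 1
Step 2: w='' (idx 0), next='c' -> output (0, 'c'), add 'c' as idx 2
Step 3: w='a' (idx 1), next='a' -> output (1, 'a'), add 'aa' as idx 3
Step 4: w='aa' (idx 3), next='c' -> output (3, 'c'), add 'aac' as idx 4
Step 5: w='c' (idx 2), next='a' -> output (2, 'a'), add 'ca' as idx 5
Step 6: w='c' (idx 2), end of input -> output (2, '')


Encoded: [(0, 'a'), (0, 'c'), (1, 'a'), (3, 'c'), (2, 'a'), (2, '')]


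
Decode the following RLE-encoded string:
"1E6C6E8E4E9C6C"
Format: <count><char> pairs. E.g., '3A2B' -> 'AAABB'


Expanding each <count><char> pair:
  1E -> 'E'
  6C -> 'CCCCCC'
  6E -> 'EEEEEE'
  8E -> 'EEEEEEEE'
  4E -> 'EEEE'
  9C -> 'CCCCCCCCC'
  6C -> 'CCCCCC'

Decoded = ECCCCCCEEEEEEEEEEEEEEEEEECCCCCCCCCCCCCCC


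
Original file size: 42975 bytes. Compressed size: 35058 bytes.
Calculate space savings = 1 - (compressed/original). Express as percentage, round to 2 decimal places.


ratio = compressed/original = 35058/42975 = 0.815777
savings = 1 - ratio = 1 - 0.815777 = 0.184223
as a percentage: 0.184223 * 100 = 18.42%

Space savings = 1 - 35058/42975 = 18.42%


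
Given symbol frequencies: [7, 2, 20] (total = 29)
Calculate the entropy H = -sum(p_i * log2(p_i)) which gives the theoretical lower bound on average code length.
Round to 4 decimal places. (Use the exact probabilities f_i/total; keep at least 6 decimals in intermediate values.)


Per-symbol terms -p_i * log2(p_i) with p_i = f_i/29:
  p = 7/29 = 0.241379: log2(p) = -2.050626, -p*log2(p) = 0.494979
  p = 2/29 = 0.068966: log2(p) = -3.857981, -p*log2(p) = 0.266068
  p = 20/29 = 0.689655: log2(p) = -0.536053, -p*log2(p) = 0.369692
H = 0.494979 + 0.266068 + 0.369692 = 1.130739

H = 1.1307 bits/symbol


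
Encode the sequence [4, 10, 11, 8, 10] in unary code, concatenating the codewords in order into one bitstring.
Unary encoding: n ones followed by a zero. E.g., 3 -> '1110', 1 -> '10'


Encode each number as n ones followed by a terminating 0:
  4 -> 11110 (5 bits)
  10 -> 11111111110 (11 bits)
  11 -> 111111111110 (12 bits)
  8 -> 111111110 (9 bits)
  10 -> 11111111110 (11 bits)
Total length = 5 + 11 + 12 + 9 + 11 = 48 bits.

Unary([4, 10, 11, 8, 10]) = 111101111111111011111111111011111111011111111110 (48 bits)


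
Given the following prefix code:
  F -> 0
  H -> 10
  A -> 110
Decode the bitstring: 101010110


Decoding step by step:
Bits 10 -> H
Bits 10 -> H
Bits 10 -> H
Bits 110 -> A


Decoded message: HHHA


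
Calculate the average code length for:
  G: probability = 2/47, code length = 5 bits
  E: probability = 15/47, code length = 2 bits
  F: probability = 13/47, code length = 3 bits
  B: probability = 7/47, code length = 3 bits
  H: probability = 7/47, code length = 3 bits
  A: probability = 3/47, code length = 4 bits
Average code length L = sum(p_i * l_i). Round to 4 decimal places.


Weighted contributions p_i * l_i:
  G: (2/47) * 5 = 10/47
  E: (15/47) * 2 = 30/47
  F: (13/47) * 3 = 39/47
  B: (7/47) * 3 = 21/47
  H: (7/47) * 3 = 21/47
  A: (3/47) * 4 = 12/47
Sum = (10 + 30 + 39 + 21 + 21 + 12)/47 = 133/47

L = 133/47 = 2.8298 bits/symbol


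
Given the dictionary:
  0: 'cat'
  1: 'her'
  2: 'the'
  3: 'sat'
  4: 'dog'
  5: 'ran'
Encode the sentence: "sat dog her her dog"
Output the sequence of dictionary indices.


Look up each word in the dictionary:
  'sat' -> 3
  'dog' -> 4
  'her' -> 1
  'her' -> 1
  'dog' -> 4

Encoded: [3, 4, 1, 1, 4]


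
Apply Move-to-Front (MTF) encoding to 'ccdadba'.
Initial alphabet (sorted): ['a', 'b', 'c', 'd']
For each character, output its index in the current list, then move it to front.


MTF encoding:
'c': index 2 in ['a', 'b', 'c', 'd'] -> ['c', 'a', 'b', 'd']
'c': index 0 in ['c', 'a', 'b', 'd'] -> ['c', 'a', 'b', 'd']
'd': index 3 in ['c', 'a', 'b', 'd'] -> ['d', 'c', 'a', 'b']
'a': index 2 in ['d', 'c', 'a', 'b'] -> ['a', 'd', 'c', 'b']
'd': index 1 in ['a', 'd', 'c', 'b'] -> ['d', 'a', 'c', 'b']
'b': index 3 in ['d', 'a', 'c', 'b'] -> ['b', 'd', 'a', 'c']
'a': index 2 in ['b', 'd', 'a', 'c'] -> ['a', 'b', 'd', 'c']


Output: [2, 0, 3, 2, 1, 3, 2]


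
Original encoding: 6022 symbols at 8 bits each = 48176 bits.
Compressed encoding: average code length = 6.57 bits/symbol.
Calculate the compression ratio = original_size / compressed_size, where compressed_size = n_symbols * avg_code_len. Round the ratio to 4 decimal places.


original_size = n_symbols * orig_bits = 6022 * 8 = 48176 bits
compressed_size = n_symbols * avg_code_len = 6022 * 6.57 = 39564.54 bits
ratio = original_size / compressed_size = 48176 / 39564.54 = 1.2177

Compression ratio = 1.2177


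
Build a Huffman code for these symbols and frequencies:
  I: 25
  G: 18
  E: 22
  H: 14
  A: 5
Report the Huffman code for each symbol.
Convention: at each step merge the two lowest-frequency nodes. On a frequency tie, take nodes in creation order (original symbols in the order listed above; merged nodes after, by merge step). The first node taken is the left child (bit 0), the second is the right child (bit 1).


Huffman tree construction:
Step 1: Merge A(5) + H(14) = 19
Step 2: Merge G(18) + (A+H)(19) = 37
Step 3: Merge E(22) + I(25) = 47
Step 4: Merge (G+(A+H))(37) + (E+I)(47) = 84
Read each symbol's code off the tree from the root (left child = 0, right child = 1).

Codes:
  I: 11 (length 2)
  G: 00 (length 2)
  E: 10 (length 2)
  H: 011 (length 3)
  A: 010 (length 3)
Average code length: 187/84 = 2.2262 bits/symbol


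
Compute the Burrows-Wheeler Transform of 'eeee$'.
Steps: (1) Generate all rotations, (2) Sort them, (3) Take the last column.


Rotations (sorted):
  0: $eeee -> last char: e
  1: e$eee -> last char: e
  2: ee$ee -> last char: e
  3: eee$e -> last char: e
  4: eeee$ -> last char: $


BWT = eeee$


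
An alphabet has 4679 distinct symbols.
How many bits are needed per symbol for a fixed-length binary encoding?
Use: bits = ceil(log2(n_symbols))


log2(4679) = 12.192
Bracket: 2^12 = 4096 < 4679 <= 2^13 = 8192
So ceil(log2(4679)) = 13

bits = ceil(log2(4679)) = ceil(12.192) = 13 bits


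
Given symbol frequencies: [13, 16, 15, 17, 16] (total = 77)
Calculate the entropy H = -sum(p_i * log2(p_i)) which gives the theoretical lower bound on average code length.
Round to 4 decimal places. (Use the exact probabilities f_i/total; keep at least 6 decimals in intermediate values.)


Per-symbol terms -p_i * log2(p_i) with p_i = f_i/77:
  p = 13/77 = 0.168831: log2(p) = -2.566347, -p*log2(p) = 0.433279
  p = 16/77 = 0.207792: log2(p) = -2.266787, -p*log2(p) = 0.471021
  p = 15/77 = 0.194805: log2(p) = -2.359896, -p*log2(p) = 0.459720
  p = 17/77 = 0.220779: log2(p) = -2.179324, -p*log2(p) = 0.481149
  p = 16/77 = 0.207792: log2(p) = -2.266787, -p*log2(p) = 0.471021
H = 0.433279 + 0.471021 + 0.459720 + 0.481149 + 0.471021 = 2.316190

H = 2.3162 bits/symbol


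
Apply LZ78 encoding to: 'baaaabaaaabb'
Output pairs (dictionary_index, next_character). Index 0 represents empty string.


LZ78 encoding steps:
Dictionary: {0: ''}
Step 1: w='' (idx 0), next='b' -> output (0, 'b'), add 'b' as idx 1
Step 2: w='' (idx 0), next='a' -> output (0, 'a'), add 'a' as idx 2
Step 3: w='a' (idx 2), next='a' -> output (2, 'a'), add 'aa' as idx 3
Step 4: w='a' (idx 2), next='b' -> output (2, 'b'), add 'ab' as idx 4
Step 5: w='aa' (idx 3), next='a' -> output (3, 'a'), add 'aaa' as idx 5
Step 6: w='ab' (idx 4), next='b' -> output (4, 'b'), add 'abb' as idx 6


Encoded: [(0, 'b'), (0, 'a'), (2, 'a'), (2, 'b'), (3, 'a'), (4, 'b')]


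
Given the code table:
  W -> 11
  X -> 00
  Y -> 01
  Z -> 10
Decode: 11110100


Decoding:
11 -> W
11 -> W
01 -> Y
00 -> X


Result: WWYX


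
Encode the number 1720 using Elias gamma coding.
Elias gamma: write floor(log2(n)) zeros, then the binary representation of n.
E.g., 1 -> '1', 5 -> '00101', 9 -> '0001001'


num_bits = floor(log2(1720)) + 1 = 11
leading_zeros = num_bits - 1 = 10
binary(1720) = 11010111000

Elias gamma(1720) = '0000000000' + '11010111000' = 000000000011010111000 (21 bits)


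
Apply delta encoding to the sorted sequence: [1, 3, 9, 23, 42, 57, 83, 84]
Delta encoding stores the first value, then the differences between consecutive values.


First value: 1
Deltas:
  3 - 1 = 2
  9 - 3 = 6
  23 - 9 = 14
  42 - 23 = 19
  57 - 42 = 15
  83 - 57 = 26
  84 - 83 = 1


Delta encoded: [1, 2, 6, 14, 19, 15, 26, 1]


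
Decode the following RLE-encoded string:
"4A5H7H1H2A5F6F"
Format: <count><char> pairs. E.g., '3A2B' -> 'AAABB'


Expanding each <count><char> pair:
  4A -> 'AAAA'
  5H -> 'HHHHH'
  7H -> 'HHHHHHH'
  1H -> 'H'
  2A -> 'AA'
  5F -> 'FFFFF'
  6F -> 'FFFFFF'

Decoded = AAAAHHHHHHHHHHHHHAAFFFFFFFFFFF


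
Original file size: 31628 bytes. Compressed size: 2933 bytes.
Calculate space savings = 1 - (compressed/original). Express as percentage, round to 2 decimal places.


ratio = compressed/original = 2933/31628 = 0.092734
savings = 1 - ratio = 1 - 0.092734 = 0.907266
as a percentage: 0.907266 * 100 = 90.73%

Space savings = 1 - 2933/31628 = 90.73%


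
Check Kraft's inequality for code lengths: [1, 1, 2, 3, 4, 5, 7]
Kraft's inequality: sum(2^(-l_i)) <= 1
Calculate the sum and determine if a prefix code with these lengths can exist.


Sum = 2^(-1) + 2^(-1) + 2^(-2) + 2^(-3) + 2^(-4) + 2^(-5) + 2^(-7)
    = 0.5 + 0.5 + 0.25 + 0.125 + 0.0625 + 0.03125 + 0.0078125
    = 189/128 = 1.4765625
Since 1.4765625 > 1, Kraft's inequality is NOT satisfied.
A prefix code with these lengths CANNOT exist.

Kraft sum = 1.4765625. Not satisfied.


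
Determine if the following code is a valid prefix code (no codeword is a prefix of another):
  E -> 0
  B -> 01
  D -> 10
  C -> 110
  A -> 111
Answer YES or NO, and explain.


Checking each pair (does one codeword prefix another?):
  E='0' vs B='01': prefix -- VIOLATION

NO -- this is NOT a valid prefix code. E (0) is a prefix of B (01).


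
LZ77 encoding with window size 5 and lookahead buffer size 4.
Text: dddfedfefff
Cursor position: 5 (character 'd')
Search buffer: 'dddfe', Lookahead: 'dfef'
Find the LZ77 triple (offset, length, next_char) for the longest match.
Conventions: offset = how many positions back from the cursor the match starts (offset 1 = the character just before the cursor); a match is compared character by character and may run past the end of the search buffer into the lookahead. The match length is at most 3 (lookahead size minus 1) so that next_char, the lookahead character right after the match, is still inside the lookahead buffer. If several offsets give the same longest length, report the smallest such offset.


Try each offset into the search buffer:
  offset=1 (pos 4, char 'e'): match length 0
  offset=2 (pos 3, char 'f'): match length 0
  offset=3 (pos 2, char 'd'): match length 3
  offset=4 (pos 1, char 'd'): match length 1
  offset=5 (pos 0, char 'd'): match length 1
Longest match has length 3 at offset 3.
next_char = character at position 5 + 3 = 8 -> 'f'

Best match: offset=3, length=3 (matching 'dfe' starting at position 2)
LZ77 triple: (3, 3, 'f')


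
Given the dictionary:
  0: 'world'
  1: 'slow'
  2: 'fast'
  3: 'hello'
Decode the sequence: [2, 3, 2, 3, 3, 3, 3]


Look up each index in the dictionary:
  2 -> 'fast'
  3 -> 'hello'
  2 -> 'fast'
  3 -> 'hello'
  3 -> 'hello'
  3 -> 'hello'
  3 -> 'hello'

Decoded: "fast hello fast hello hello hello hello"


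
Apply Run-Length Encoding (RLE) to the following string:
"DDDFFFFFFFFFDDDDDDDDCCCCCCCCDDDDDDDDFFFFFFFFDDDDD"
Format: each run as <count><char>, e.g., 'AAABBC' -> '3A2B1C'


Scanning runs left to right:
  i=0: run of 'D' x 3 -> '3D'
  i=3: run of 'F' x 9 -> '9F'
  i=12: run of 'D' x 8 -> '8D'
  i=20: run of 'C' x 8 -> '8C'
  i=28: run of 'D' x 8 -> '8D'
  i=36: run of 'F' x 8 -> '8F'
  i=44: run of 'D' x 5 -> '5D'

RLE = 3D9F8D8C8D8F5D


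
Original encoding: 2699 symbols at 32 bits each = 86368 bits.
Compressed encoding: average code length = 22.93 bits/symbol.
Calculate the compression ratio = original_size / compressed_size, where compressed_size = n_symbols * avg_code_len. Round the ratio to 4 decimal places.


original_size = n_symbols * orig_bits = 2699 * 32 = 86368 bits
compressed_size = n_symbols * avg_code_len = 2699 * 22.93 = 61888.07 bits
ratio = original_size / compressed_size = 86368 / 61888.07 = 1.3956

Compression ratio = 1.3956


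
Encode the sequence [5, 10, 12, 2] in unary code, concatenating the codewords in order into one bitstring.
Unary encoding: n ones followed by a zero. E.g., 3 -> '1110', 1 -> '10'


Encode each number as n ones followed by a terminating 0:
  5 -> 111110 (6 bits)
  10 -> 11111111110 (11 bits)
  12 -> 1111111111110 (13 bits)
  2 -> 110 (3 bits)
Total length = 6 + 11 + 13 + 3 = 33 bits.

Unary([5, 10, 12, 2]) = 111110111111111101111111111110110 (33 bits)


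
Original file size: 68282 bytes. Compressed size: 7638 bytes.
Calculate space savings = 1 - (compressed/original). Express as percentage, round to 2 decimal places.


ratio = compressed/original = 7638/68282 = 0.11186
savings = 1 - ratio = 1 - 0.11186 = 0.88814
as a percentage: 0.88814 * 100 = 88.81%

Space savings = 1 - 7638/68282 = 88.81%


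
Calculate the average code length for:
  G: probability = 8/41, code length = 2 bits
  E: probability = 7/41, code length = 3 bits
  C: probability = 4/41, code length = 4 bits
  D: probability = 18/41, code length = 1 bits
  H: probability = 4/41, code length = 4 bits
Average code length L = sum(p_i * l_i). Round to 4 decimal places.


Weighted contributions p_i * l_i:
  G: (8/41) * 2 = 16/41
  E: (7/41) * 3 = 21/41
  C: (4/41) * 4 = 16/41
  D: (18/41) * 1 = 18/41
  H: (4/41) * 4 = 16/41
Sum = (16 + 21 + 16 + 18 + 16)/41 = 87/41

L = 87/41 = 2.1220 bits/symbol


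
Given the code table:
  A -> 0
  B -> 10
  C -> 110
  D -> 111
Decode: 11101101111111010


Decoding:
111 -> D
0 -> A
110 -> C
111 -> D
111 -> D
10 -> B
10 -> B


Result: DACDDBB


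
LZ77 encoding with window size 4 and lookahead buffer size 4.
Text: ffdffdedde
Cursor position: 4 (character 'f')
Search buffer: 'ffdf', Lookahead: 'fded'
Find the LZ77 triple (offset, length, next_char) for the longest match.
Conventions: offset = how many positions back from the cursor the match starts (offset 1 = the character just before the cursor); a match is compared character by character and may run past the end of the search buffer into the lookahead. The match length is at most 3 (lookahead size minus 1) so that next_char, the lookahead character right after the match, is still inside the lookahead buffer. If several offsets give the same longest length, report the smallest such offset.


Try each offset into the search buffer:
  offset=1 (pos 3, char 'f'): match length 1
  offset=2 (pos 2, char 'd'): match length 0
  offset=3 (pos 1, char 'f'): match length 2
  offset=4 (pos 0, char 'f'): match length 1
Longest match has length 2 at offset 3.
next_char = character at position 4 + 2 = 6 -> 'e'

Best match: offset=3, length=2 (matching 'fd' starting at position 1)
LZ77 triple: (3, 2, 'e')


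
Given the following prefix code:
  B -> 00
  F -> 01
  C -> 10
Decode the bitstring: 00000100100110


Decoding step by step:
Bits 00 -> B
Bits 00 -> B
Bits 01 -> F
Bits 00 -> B
Bits 10 -> C
Bits 01 -> F
Bits 10 -> C


Decoded message: BBFBCFC


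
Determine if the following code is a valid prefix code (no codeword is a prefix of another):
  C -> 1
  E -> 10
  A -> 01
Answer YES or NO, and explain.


Checking each pair (does one codeword prefix another?):
  C='1' vs E='10': prefix -- VIOLATION

NO -- this is NOT a valid prefix code. C (1) is a prefix of E (10).


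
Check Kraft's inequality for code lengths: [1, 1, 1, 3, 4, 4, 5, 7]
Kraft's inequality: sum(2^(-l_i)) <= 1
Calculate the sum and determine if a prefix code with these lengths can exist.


Sum = 2^(-1) + 2^(-1) + 2^(-1) + 2^(-3) + 2^(-4) + 2^(-4) + 2^(-5) + 2^(-7)
    = 0.5 + 0.5 + 0.5 + 0.125 + 0.0625 + 0.0625 + 0.03125 + 0.0078125
    = 229/128 = 1.7890625
Since 1.7890625 > 1, Kraft's inequality is NOT satisfied.
A prefix code with these lengths CANNOT exist.

Kraft sum = 1.7890625. Not satisfied.


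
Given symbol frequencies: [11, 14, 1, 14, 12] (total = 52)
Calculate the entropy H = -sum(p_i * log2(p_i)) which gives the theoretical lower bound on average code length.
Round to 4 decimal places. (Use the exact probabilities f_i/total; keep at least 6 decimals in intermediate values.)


Per-symbol terms -p_i * log2(p_i) with p_i = f_i/52:
  p = 11/52 = 0.211538: log2(p) = -2.241008, -p*log2(p) = 0.474059
  p = 14/52 = 0.269231: log2(p) = -1.893085, -p*log2(p) = 0.509677
  p = 1/52 = 0.019231: log2(p) = -5.700440, -p*log2(p) = 0.109624
  p = 14/52 = 0.269231: log2(p) = -1.893085, -p*log2(p) = 0.509677
  p = 12/52 = 0.230769: log2(p) = -2.115477, -p*log2(p) = 0.488187
H = 0.474059 + 0.509677 + 0.109624 + 0.509677 + 0.488187 = 2.091224

H = 2.0912 bits/symbol


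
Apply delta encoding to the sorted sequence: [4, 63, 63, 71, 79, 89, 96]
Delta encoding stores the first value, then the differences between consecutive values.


First value: 4
Deltas:
  63 - 4 = 59
  63 - 63 = 0
  71 - 63 = 8
  79 - 71 = 8
  89 - 79 = 10
  96 - 89 = 7


Delta encoded: [4, 59, 0, 8, 8, 10, 7]


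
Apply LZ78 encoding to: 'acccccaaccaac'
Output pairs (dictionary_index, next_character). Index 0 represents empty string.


LZ78 encoding steps:
Dictionary: {0: ''}
Step 1: w='' (idx 0), next='a' -> output (0, 'a'), add 'a' as idx 1
Step 2: w='' (idx 0), next='c' -> output (0, 'c'), add 'c' as idx 2
Step 3: w='c' (idx 2), next='c' -> output (2, 'c'), add 'cc' as idx 3
Step 4: w='cc' (idx 3), next='a' -> output (3, 'a'), add 'cca' as idx 4
Step 5: w='a' (idx 1), next='c' -> output (1, 'c'), add 'ac' as idx 5
Step 6: w='c' (idx 2), next='a' -> output (2, 'a'), add 'ca' as idx 6
Step 7: w='ac' (idx 5), end of input -> output (5, '')


Encoded: [(0, 'a'), (0, 'c'), (2, 'c'), (3, 'a'), (1, 'c'), (2, 'a'), (5, '')]


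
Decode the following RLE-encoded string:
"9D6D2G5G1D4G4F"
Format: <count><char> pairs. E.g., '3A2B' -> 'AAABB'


Expanding each <count><char> pair:
  9D -> 'DDDDDDDDD'
  6D -> 'DDDDDD'
  2G -> 'GG'
  5G -> 'GGGGG'
  1D -> 'D'
  4G -> 'GGGG'
  4F -> 'FFFF'

Decoded = DDDDDDDDDDDDDDDGGGGGGGDGGGGFFFF


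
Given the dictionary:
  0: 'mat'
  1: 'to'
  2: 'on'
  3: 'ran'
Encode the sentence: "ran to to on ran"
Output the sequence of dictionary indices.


Look up each word in the dictionary:
  'ran' -> 3
  'to' -> 1
  'to' -> 1
  'on' -> 2
  'ran' -> 3

Encoded: [3, 1, 1, 2, 3]


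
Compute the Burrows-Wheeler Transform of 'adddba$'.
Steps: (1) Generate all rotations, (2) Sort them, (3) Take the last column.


Rotations (sorted):
  0: $adddba -> last char: a
  1: a$adddb -> last char: b
  2: adddba$ -> last char: $
  3: ba$addd -> last char: d
  4: dba$add -> last char: d
  5: ddba$ad -> last char: d
  6: dddba$a -> last char: a


BWT = ab$ddda


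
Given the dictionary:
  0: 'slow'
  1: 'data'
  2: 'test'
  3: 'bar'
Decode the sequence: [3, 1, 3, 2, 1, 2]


Look up each index in the dictionary:
  3 -> 'bar'
  1 -> 'data'
  3 -> 'bar'
  2 -> 'test'
  1 -> 'data'
  2 -> 'test'

Decoded: "bar data bar test data test"


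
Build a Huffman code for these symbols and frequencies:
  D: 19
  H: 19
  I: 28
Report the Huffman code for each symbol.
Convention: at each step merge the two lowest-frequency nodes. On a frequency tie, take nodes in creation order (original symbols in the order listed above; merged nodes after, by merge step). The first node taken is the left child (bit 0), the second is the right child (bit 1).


Huffman tree construction:
Step 1: Merge D(19) + H(19) = 38
Step 2: Merge I(28) + (D+H)(38) = 66
Read each symbol's code off the tree from the root (left child = 0, right child = 1).

Codes:
  D: 10 (length 2)
  H: 11 (length 2)
  I: 0 (length 1)
Average code length: 104/66 = 1.5758 bits/symbol


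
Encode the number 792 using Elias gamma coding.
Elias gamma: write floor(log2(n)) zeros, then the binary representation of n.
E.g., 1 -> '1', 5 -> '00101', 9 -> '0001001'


num_bits = floor(log2(792)) + 1 = 10
leading_zeros = num_bits - 1 = 9
binary(792) = 1100011000

Elias gamma(792) = '000000000' + '1100011000' = 0000000001100011000 (19 bits)


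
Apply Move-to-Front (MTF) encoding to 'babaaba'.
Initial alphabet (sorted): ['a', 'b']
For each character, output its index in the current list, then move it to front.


MTF encoding:
'b': index 1 in ['a', 'b'] -> ['b', 'a']
'a': index 1 in ['b', 'a'] -> ['a', 'b']
'b': index 1 in ['a', 'b'] -> ['b', 'a']
'a': index 1 in ['b', 'a'] -> ['a', 'b']
'a': index 0 in ['a', 'b'] -> ['a', 'b']
'b': index 1 in ['a', 'b'] -> ['b', 'a']
'a': index 1 in ['b', 'a'] -> ['a', 'b']


Output: [1, 1, 1, 1, 0, 1, 1]


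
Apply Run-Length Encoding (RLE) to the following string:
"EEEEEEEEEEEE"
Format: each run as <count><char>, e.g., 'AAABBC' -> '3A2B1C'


Scanning runs left to right:
  i=0: run of 'E' x 12 -> '12E'

RLE = 12E


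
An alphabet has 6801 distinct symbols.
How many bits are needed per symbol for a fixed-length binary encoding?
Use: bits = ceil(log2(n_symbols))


log2(6801) = 12.7315
Bracket: 2^12 = 4096 < 6801 <= 2^13 = 8192
So ceil(log2(6801)) = 13

bits = ceil(log2(6801)) = ceil(12.7315) = 13 bits


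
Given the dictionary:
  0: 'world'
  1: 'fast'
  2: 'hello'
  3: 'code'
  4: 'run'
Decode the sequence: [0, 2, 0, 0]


Look up each index in the dictionary:
  0 -> 'world'
  2 -> 'hello'
  0 -> 'world'
  0 -> 'world'

Decoded: "world hello world world"


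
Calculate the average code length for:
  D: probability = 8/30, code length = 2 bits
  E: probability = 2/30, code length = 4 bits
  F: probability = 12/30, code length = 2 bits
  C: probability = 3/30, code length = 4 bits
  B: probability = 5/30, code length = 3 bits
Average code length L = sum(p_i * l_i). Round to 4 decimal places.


Weighted contributions p_i * l_i:
  D: (8/30) * 2 = 16/30
  E: (2/30) * 4 = 8/30
  F: (12/30) * 2 = 24/30
  C: (3/30) * 4 = 12/30
  B: (5/30) * 3 = 15/30
Sum = (16 + 8 + 24 + 12 + 15)/30 = 75/30

L = 75/30 = 2.5000 bits/symbol


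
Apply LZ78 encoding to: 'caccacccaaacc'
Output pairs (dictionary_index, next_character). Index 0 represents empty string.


LZ78 encoding steps:
Dictionary: {0: ''}
Step 1: w='' (idx 0), next='c' -> output (0, 'c'), add 'c' as idx 1
Step 2: w='' (idx 0), next='a' -> output (0, 'a'), add 'a' as idx 2
Step 3: w='c' (idx 1), next='c' -> output (1, 'c'), add 'cc' as idx 3
Step 4: w='a' (idx 2), next='c' -> output (2, 'c'), add 'ac' as idx 4
Step 5: w='cc' (idx 3), next='a' -> output (3, 'a'), add 'cca' as idx 5
Step 6: w='a' (idx 2), next='a' -> output (2, 'a'), add 'aa' as idx 6
Step 7: w='cc' (idx 3), end of input -> output (3, '')


Encoded: [(0, 'c'), (0, 'a'), (1, 'c'), (2, 'c'), (3, 'a'), (2, 'a'), (3, '')]


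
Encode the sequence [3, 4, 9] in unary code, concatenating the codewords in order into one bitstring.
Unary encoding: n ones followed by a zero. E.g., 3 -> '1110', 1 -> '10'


Encode each number as n ones followed by a terminating 0:
  3 -> 1110 (4 bits)
  4 -> 11110 (5 bits)
  9 -> 1111111110 (10 bits)
Total length = 4 + 5 + 10 = 19 bits.

Unary([3, 4, 9]) = 1110111101111111110 (19 bits)


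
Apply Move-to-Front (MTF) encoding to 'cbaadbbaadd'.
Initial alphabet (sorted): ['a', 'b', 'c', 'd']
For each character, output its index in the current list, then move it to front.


MTF encoding:
'c': index 2 in ['a', 'b', 'c', 'd'] -> ['c', 'a', 'b', 'd']
'b': index 2 in ['c', 'a', 'b', 'd'] -> ['b', 'c', 'a', 'd']
'a': index 2 in ['b', 'c', 'a', 'd'] -> ['a', 'b', 'c', 'd']
'a': index 0 in ['a', 'b', 'c', 'd'] -> ['a', 'b', 'c', 'd']
'd': index 3 in ['a', 'b', 'c', 'd'] -> ['d', 'a', 'b', 'c']
'b': index 2 in ['d', 'a', 'b', 'c'] -> ['b', 'd', 'a', 'c']
'b': index 0 in ['b', 'd', 'a', 'c'] -> ['b', 'd', 'a', 'c']
'a': index 2 in ['b', 'd', 'a', 'c'] -> ['a', 'b', 'd', 'c']
'a': index 0 in ['a', 'b', 'd', 'c'] -> ['a', 'b', 'd', 'c']
'd': index 2 in ['a', 'b', 'd', 'c'] -> ['d', 'a', 'b', 'c']
'd': index 0 in ['d', 'a', 'b', 'c'] -> ['d', 'a', 'b', 'c']


Output: [2, 2, 2, 0, 3, 2, 0, 2, 0, 2, 0]


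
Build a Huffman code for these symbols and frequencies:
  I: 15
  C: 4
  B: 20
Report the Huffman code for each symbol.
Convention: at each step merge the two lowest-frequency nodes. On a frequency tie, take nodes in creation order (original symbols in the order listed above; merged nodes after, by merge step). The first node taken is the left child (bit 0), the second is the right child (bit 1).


Huffman tree construction:
Step 1: Merge C(4) + I(15) = 19
Step 2: Merge (C+I)(19) + B(20) = 39
Read each symbol's code off the tree from the root (left child = 0, right child = 1).

Codes:
  I: 01 (length 2)
  C: 00 (length 2)
  B: 1 (length 1)
Average code length: 58/39 = 1.4872 bits/symbol


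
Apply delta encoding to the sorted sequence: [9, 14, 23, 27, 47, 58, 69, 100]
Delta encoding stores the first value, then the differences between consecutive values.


First value: 9
Deltas:
  14 - 9 = 5
  23 - 14 = 9
  27 - 23 = 4
  47 - 27 = 20
  58 - 47 = 11
  69 - 58 = 11
  100 - 69 = 31


Delta encoded: [9, 5, 9, 4, 20, 11, 11, 31]


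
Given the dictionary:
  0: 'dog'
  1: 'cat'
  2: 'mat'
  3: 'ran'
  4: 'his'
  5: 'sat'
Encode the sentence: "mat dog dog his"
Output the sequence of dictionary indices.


Look up each word in the dictionary:
  'mat' -> 2
  'dog' -> 0
  'dog' -> 0
  'his' -> 4

Encoded: [2, 0, 0, 4]


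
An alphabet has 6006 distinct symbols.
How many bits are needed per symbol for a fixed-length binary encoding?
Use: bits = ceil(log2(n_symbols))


log2(6006) = 12.5522
Bracket: 2^12 = 4096 < 6006 <= 2^13 = 8192
So ceil(log2(6006)) = 13

bits = ceil(log2(6006)) = ceil(12.5522) = 13 bits


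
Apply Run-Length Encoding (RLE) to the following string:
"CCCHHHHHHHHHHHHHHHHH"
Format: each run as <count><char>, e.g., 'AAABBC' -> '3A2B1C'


Scanning runs left to right:
  i=0: run of 'C' x 3 -> '3C'
  i=3: run of 'H' x 17 -> '17H'

RLE = 3C17H


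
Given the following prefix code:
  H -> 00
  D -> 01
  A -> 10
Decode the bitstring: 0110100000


Decoding step by step:
Bits 01 -> D
Bits 10 -> A
Bits 10 -> A
Bits 00 -> H
Bits 00 -> H


Decoded message: DAAHH


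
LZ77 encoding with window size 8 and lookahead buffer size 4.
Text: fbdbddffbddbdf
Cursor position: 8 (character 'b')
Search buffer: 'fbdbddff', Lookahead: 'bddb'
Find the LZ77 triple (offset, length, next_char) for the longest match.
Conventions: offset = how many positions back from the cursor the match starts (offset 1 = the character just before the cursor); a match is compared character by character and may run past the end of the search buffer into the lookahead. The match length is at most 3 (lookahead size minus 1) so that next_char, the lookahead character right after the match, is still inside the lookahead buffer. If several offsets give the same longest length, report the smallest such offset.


Try each offset into the search buffer:
  offset=1 (pos 7, char 'f'): match length 0
  offset=2 (pos 6, char 'f'): match length 0
  offset=3 (pos 5, char 'd'): match length 0
  offset=4 (pos 4, char 'd'): match length 0
  offset=5 (pos 3, char 'b'): match length 3
  offset=6 (pos 2, char 'd'): match length 0
  offset=7 (pos 1, char 'b'): match length 2
  offset=8 (pos 0, char 'f'): match length 0
Longest match has length 3 at offset 5.
next_char = character at position 8 + 3 = 11 -> 'b'

Best match: offset=5, length=3 (matching 'bdd' starting at position 3)
LZ77 triple: (5, 3, 'b')


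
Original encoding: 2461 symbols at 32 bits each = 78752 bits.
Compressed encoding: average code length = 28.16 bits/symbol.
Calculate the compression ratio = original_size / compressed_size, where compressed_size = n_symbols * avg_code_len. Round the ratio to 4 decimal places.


original_size = n_symbols * orig_bits = 2461 * 32 = 78752 bits
compressed_size = n_symbols * avg_code_len = 2461 * 28.16 = 69301.76 bits
ratio = original_size / compressed_size = 78752 / 69301.76 = 1.1364

Compression ratio = 1.1364


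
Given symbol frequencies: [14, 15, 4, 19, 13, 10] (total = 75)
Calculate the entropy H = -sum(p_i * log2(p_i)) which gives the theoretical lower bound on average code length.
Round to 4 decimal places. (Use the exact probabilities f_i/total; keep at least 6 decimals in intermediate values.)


Per-symbol terms -p_i * log2(p_i) with p_i = f_i/75:
  p = 14/75 = 0.186667: log2(p) = -2.421464, -p*log2(p) = 0.452007
  p = 15/75 = 0.200000: log2(p) = -2.321928, -p*log2(p) = 0.464386
  p = 4/75 = 0.053333: log2(p) = -4.228819, -p*log2(p) = 0.225537
  p = 19/75 = 0.253333: log2(p) = -1.980891, -p*log2(p) = 0.501826
  p = 13/75 = 0.173333: log2(p) = -2.528379, -p*log2(p) = 0.438252
  p = 10/75 = 0.133333: log2(p) = -2.906891, -p*log2(p) = 0.387585
H = 0.452007 + 0.464386 + 0.225537 + 0.501826 + 0.438252 + 0.387585 = 2.469593

H = 2.4696 bits/symbol


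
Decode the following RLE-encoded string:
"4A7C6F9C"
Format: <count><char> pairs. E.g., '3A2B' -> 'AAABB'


Expanding each <count><char> pair:
  4A -> 'AAAA'
  7C -> 'CCCCCCC'
  6F -> 'FFFFFF'
  9C -> 'CCCCCCCCC'

Decoded = AAAACCCCCCCFFFFFFCCCCCCCCC


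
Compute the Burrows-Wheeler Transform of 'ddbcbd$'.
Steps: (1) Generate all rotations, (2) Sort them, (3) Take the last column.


Rotations (sorted):
  0: $ddbcbd -> last char: d
  1: bcbd$dd -> last char: d
  2: bd$ddbc -> last char: c
  3: cbd$ddb -> last char: b
  4: d$ddbcb -> last char: b
  5: dbcbd$d -> last char: d
  6: ddbcbd$ -> last char: $


BWT = ddcbbd$


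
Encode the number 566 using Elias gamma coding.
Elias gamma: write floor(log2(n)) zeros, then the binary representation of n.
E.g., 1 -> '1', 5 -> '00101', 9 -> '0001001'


num_bits = floor(log2(566)) + 1 = 10
leading_zeros = num_bits - 1 = 9
binary(566) = 1000110110

Elias gamma(566) = '000000000' + '1000110110' = 0000000001000110110 (19 bits)


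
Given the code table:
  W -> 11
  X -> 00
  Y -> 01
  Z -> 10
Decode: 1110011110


Decoding:
11 -> W
10 -> Z
01 -> Y
11 -> W
10 -> Z


Result: WZYWZ


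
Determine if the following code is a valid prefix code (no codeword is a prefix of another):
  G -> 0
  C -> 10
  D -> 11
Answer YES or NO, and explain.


Checking each pair (does one codeword prefix another?):
  G='0' vs C='10': no prefix
  G='0' vs D='11': no prefix
  C='10' vs G='0': no prefix
  C='10' vs D='11': no prefix
  D='11' vs G='0': no prefix
  D='11' vs C='10': no prefix
No violation found over all pairs.

YES -- this is a valid prefix code. No codeword is a prefix of any other codeword.


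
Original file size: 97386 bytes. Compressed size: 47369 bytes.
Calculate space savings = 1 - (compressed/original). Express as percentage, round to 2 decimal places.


ratio = compressed/original = 47369/97386 = 0.486405
savings = 1 - ratio = 1 - 0.486405 = 0.513595
as a percentage: 0.513595 * 100 = 51.36%

Space savings = 1 - 47369/97386 = 51.36%


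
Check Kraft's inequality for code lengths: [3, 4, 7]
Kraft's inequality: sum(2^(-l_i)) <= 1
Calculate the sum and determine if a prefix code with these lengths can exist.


Sum = 2^(-3) + 2^(-4) + 2^(-7)
    = 0.125 + 0.0625 + 0.0078125
    = 25/128 = 0.1953125
Since 0.1953125 <= 1, Kraft's inequality IS satisfied.
A prefix code with these lengths CAN exist.

Kraft sum = 0.1953125. Satisfied.


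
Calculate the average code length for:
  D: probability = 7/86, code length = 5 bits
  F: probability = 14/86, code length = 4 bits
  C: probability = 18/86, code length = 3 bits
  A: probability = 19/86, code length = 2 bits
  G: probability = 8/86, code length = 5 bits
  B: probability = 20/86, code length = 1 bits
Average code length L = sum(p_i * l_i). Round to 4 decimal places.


Weighted contributions p_i * l_i:
  D: (7/86) * 5 = 35/86
  F: (14/86) * 4 = 56/86
  C: (18/86) * 3 = 54/86
  A: (19/86) * 2 = 38/86
  G: (8/86) * 5 = 40/86
  B: (20/86) * 1 = 20/86
Sum = (35 + 56 + 54 + 38 + 40 + 20)/86 = 243/86

L = 243/86 = 2.8256 bits/symbol


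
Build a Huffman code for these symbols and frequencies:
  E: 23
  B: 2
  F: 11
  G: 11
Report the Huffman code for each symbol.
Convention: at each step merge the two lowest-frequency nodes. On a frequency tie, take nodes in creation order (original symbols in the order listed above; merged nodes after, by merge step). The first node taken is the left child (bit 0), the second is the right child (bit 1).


Huffman tree construction:
Step 1: Merge B(2) + F(11) = 13
Step 2: Merge G(11) + (B+F)(13) = 24
Step 3: Merge E(23) + (G+(B+F))(24) = 47
Read each symbol's code off the tree from the root (left child = 0, right child = 1).

Codes:
  E: 0 (length 1)
  B: 110 (length 3)
  F: 111 (length 3)
  G: 10 (length 2)
Average code length: 84/47 = 1.7872 bits/symbol
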